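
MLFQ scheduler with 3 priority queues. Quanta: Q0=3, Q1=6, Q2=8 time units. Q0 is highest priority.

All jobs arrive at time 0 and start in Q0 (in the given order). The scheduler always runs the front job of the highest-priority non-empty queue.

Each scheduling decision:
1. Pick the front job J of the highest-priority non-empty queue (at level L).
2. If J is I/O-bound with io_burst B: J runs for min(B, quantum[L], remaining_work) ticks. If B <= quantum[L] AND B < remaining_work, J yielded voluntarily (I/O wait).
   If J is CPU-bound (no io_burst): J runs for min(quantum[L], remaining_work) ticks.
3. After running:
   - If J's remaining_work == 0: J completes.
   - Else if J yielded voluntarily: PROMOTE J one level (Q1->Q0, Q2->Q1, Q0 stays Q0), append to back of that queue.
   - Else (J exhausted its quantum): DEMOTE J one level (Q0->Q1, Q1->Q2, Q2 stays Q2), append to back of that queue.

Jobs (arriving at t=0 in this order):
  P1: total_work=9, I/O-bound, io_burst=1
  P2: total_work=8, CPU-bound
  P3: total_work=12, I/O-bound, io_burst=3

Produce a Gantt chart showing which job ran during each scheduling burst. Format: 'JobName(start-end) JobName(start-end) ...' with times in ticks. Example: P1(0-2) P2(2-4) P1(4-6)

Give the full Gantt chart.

t=0-1: P1@Q0 runs 1, rem=8, I/O yield, promote→Q0. Q0=[P2,P3,P1] Q1=[] Q2=[]
t=1-4: P2@Q0 runs 3, rem=5, quantum used, demote→Q1. Q0=[P3,P1] Q1=[P2] Q2=[]
t=4-7: P3@Q0 runs 3, rem=9, I/O yield, promote→Q0. Q0=[P1,P3] Q1=[P2] Q2=[]
t=7-8: P1@Q0 runs 1, rem=7, I/O yield, promote→Q0. Q0=[P3,P1] Q1=[P2] Q2=[]
t=8-11: P3@Q0 runs 3, rem=6, I/O yield, promote→Q0. Q0=[P1,P3] Q1=[P2] Q2=[]
t=11-12: P1@Q0 runs 1, rem=6, I/O yield, promote→Q0. Q0=[P3,P1] Q1=[P2] Q2=[]
t=12-15: P3@Q0 runs 3, rem=3, I/O yield, promote→Q0. Q0=[P1,P3] Q1=[P2] Q2=[]
t=15-16: P1@Q0 runs 1, rem=5, I/O yield, promote→Q0. Q0=[P3,P1] Q1=[P2] Q2=[]
t=16-19: P3@Q0 runs 3, rem=0, completes. Q0=[P1] Q1=[P2] Q2=[]
t=19-20: P1@Q0 runs 1, rem=4, I/O yield, promote→Q0. Q0=[P1] Q1=[P2] Q2=[]
t=20-21: P1@Q0 runs 1, rem=3, I/O yield, promote→Q0. Q0=[P1] Q1=[P2] Q2=[]
t=21-22: P1@Q0 runs 1, rem=2, I/O yield, promote→Q0. Q0=[P1] Q1=[P2] Q2=[]
t=22-23: P1@Q0 runs 1, rem=1, I/O yield, promote→Q0. Q0=[P1] Q1=[P2] Q2=[]
t=23-24: P1@Q0 runs 1, rem=0, completes. Q0=[] Q1=[P2] Q2=[]
t=24-29: P2@Q1 runs 5, rem=0, completes. Q0=[] Q1=[] Q2=[]

Answer: P1(0-1) P2(1-4) P3(4-7) P1(7-8) P3(8-11) P1(11-12) P3(12-15) P1(15-16) P3(16-19) P1(19-20) P1(20-21) P1(21-22) P1(22-23) P1(23-24) P2(24-29)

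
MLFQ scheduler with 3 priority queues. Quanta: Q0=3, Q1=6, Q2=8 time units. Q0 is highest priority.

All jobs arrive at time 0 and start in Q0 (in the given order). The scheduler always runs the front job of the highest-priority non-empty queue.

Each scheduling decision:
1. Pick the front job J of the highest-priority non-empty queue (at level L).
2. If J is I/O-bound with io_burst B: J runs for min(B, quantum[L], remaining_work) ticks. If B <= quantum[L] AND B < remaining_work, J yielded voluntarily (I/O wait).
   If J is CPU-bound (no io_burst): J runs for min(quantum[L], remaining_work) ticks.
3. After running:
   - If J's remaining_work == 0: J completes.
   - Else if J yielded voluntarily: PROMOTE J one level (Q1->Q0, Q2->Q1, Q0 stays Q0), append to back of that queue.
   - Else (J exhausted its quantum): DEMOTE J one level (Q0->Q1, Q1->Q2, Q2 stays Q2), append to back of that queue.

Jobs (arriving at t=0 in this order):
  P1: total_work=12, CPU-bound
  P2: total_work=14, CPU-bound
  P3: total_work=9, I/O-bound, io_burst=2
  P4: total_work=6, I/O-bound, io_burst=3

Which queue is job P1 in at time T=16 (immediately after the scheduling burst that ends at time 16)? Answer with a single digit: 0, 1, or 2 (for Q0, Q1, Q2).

t=0-3: P1@Q0 runs 3, rem=9, quantum used, demote→Q1. Q0=[P2,P3,P4] Q1=[P1] Q2=[]
t=3-6: P2@Q0 runs 3, rem=11, quantum used, demote→Q1. Q0=[P3,P4] Q1=[P1,P2] Q2=[]
t=6-8: P3@Q0 runs 2, rem=7, I/O yield, promote→Q0. Q0=[P4,P3] Q1=[P1,P2] Q2=[]
t=8-11: P4@Q0 runs 3, rem=3, I/O yield, promote→Q0. Q0=[P3,P4] Q1=[P1,P2] Q2=[]
t=11-13: P3@Q0 runs 2, rem=5, I/O yield, promote→Q0. Q0=[P4,P3] Q1=[P1,P2] Q2=[]
t=13-16: P4@Q0 runs 3, rem=0, completes. Q0=[P3] Q1=[P1,P2] Q2=[]
t=16-18: P3@Q0 runs 2, rem=3, I/O yield, promote→Q0. Q0=[P3] Q1=[P1,P2] Q2=[]
t=18-20: P3@Q0 runs 2, rem=1, I/O yield, promote→Q0. Q0=[P3] Q1=[P1,P2] Q2=[]
t=20-21: P3@Q0 runs 1, rem=0, completes. Q0=[] Q1=[P1,P2] Q2=[]
t=21-27: P1@Q1 runs 6, rem=3, quantum used, demote→Q2. Q0=[] Q1=[P2] Q2=[P1]
t=27-33: P2@Q1 runs 6, rem=5, quantum used, demote→Q2. Q0=[] Q1=[] Q2=[P1,P2]
t=33-36: P1@Q2 runs 3, rem=0, completes. Q0=[] Q1=[] Q2=[P2]
t=36-41: P2@Q2 runs 5, rem=0, completes. Q0=[] Q1=[] Q2=[]

Answer: 1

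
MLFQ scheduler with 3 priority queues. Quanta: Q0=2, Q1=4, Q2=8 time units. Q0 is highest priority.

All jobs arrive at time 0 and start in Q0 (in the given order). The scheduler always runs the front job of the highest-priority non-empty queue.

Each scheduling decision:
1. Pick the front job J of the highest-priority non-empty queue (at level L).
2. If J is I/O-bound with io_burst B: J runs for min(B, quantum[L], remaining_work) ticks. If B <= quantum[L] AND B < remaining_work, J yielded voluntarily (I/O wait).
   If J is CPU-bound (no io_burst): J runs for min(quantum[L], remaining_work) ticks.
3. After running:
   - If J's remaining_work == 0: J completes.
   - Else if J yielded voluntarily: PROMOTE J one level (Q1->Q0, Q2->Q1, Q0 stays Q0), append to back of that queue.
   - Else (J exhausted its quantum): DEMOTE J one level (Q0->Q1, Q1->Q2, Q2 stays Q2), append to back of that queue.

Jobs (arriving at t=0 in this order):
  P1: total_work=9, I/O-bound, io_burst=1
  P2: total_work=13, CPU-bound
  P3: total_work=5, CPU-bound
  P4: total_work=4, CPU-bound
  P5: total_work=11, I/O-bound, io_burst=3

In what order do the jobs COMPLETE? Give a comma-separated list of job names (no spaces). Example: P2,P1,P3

t=0-1: P1@Q0 runs 1, rem=8, I/O yield, promote→Q0. Q0=[P2,P3,P4,P5,P1] Q1=[] Q2=[]
t=1-3: P2@Q0 runs 2, rem=11, quantum used, demote→Q1. Q0=[P3,P4,P5,P1] Q1=[P2] Q2=[]
t=3-5: P3@Q0 runs 2, rem=3, quantum used, demote→Q1. Q0=[P4,P5,P1] Q1=[P2,P3] Q2=[]
t=5-7: P4@Q0 runs 2, rem=2, quantum used, demote→Q1. Q0=[P5,P1] Q1=[P2,P3,P4] Q2=[]
t=7-9: P5@Q0 runs 2, rem=9, quantum used, demote→Q1. Q0=[P1] Q1=[P2,P3,P4,P5] Q2=[]
t=9-10: P1@Q0 runs 1, rem=7, I/O yield, promote→Q0. Q0=[P1] Q1=[P2,P3,P4,P5] Q2=[]
t=10-11: P1@Q0 runs 1, rem=6, I/O yield, promote→Q0. Q0=[P1] Q1=[P2,P3,P4,P5] Q2=[]
t=11-12: P1@Q0 runs 1, rem=5, I/O yield, promote→Q0. Q0=[P1] Q1=[P2,P3,P4,P5] Q2=[]
t=12-13: P1@Q0 runs 1, rem=4, I/O yield, promote→Q0. Q0=[P1] Q1=[P2,P3,P4,P5] Q2=[]
t=13-14: P1@Q0 runs 1, rem=3, I/O yield, promote→Q0. Q0=[P1] Q1=[P2,P3,P4,P5] Q2=[]
t=14-15: P1@Q0 runs 1, rem=2, I/O yield, promote→Q0. Q0=[P1] Q1=[P2,P3,P4,P5] Q2=[]
t=15-16: P1@Q0 runs 1, rem=1, I/O yield, promote→Q0. Q0=[P1] Q1=[P2,P3,P4,P5] Q2=[]
t=16-17: P1@Q0 runs 1, rem=0, completes. Q0=[] Q1=[P2,P3,P4,P5] Q2=[]
t=17-21: P2@Q1 runs 4, rem=7, quantum used, demote→Q2. Q0=[] Q1=[P3,P4,P5] Q2=[P2]
t=21-24: P3@Q1 runs 3, rem=0, completes. Q0=[] Q1=[P4,P5] Q2=[P2]
t=24-26: P4@Q1 runs 2, rem=0, completes. Q0=[] Q1=[P5] Q2=[P2]
t=26-29: P5@Q1 runs 3, rem=6, I/O yield, promote→Q0. Q0=[P5] Q1=[] Q2=[P2]
t=29-31: P5@Q0 runs 2, rem=4, quantum used, demote→Q1. Q0=[] Q1=[P5] Q2=[P2]
t=31-34: P5@Q1 runs 3, rem=1, I/O yield, promote→Q0. Q0=[P5] Q1=[] Q2=[P2]
t=34-35: P5@Q0 runs 1, rem=0, completes. Q0=[] Q1=[] Q2=[P2]
t=35-42: P2@Q2 runs 7, rem=0, completes. Q0=[] Q1=[] Q2=[]

Answer: P1,P3,P4,P5,P2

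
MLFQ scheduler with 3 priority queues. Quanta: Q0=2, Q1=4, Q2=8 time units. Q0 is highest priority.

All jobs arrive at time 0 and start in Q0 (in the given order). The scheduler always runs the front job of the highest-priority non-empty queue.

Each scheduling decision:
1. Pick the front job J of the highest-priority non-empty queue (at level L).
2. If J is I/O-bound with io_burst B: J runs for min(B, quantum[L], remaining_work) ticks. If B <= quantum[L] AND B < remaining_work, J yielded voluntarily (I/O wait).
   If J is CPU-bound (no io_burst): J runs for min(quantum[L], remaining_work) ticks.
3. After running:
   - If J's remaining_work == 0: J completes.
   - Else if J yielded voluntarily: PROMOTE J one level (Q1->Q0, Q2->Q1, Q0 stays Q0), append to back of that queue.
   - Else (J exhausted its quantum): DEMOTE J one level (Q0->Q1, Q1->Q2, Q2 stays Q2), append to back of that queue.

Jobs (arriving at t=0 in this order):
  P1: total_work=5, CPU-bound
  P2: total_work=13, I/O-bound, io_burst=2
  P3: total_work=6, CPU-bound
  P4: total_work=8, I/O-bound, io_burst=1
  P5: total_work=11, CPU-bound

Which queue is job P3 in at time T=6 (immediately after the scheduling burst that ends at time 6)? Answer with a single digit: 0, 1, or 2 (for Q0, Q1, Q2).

Answer: 1

Derivation:
t=0-2: P1@Q0 runs 2, rem=3, quantum used, demote→Q1. Q0=[P2,P3,P4,P5] Q1=[P1] Q2=[]
t=2-4: P2@Q0 runs 2, rem=11, I/O yield, promote→Q0. Q0=[P3,P4,P5,P2] Q1=[P1] Q2=[]
t=4-6: P3@Q0 runs 2, rem=4, quantum used, demote→Q1. Q0=[P4,P5,P2] Q1=[P1,P3] Q2=[]
t=6-7: P4@Q0 runs 1, rem=7, I/O yield, promote→Q0. Q0=[P5,P2,P4] Q1=[P1,P3] Q2=[]
t=7-9: P5@Q0 runs 2, rem=9, quantum used, demote→Q1. Q0=[P2,P4] Q1=[P1,P3,P5] Q2=[]
t=9-11: P2@Q0 runs 2, rem=9, I/O yield, promote→Q0. Q0=[P4,P2] Q1=[P1,P3,P5] Q2=[]
t=11-12: P4@Q0 runs 1, rem=6, I/O yield, promote→Q0. Q0=[P2,P4] Q1=[P1,P3,P5] Q2=[]
t=12-14: P2@Q0 runs 2, rem=7, I/O yield, promote→Q0. Q0=[P4,P2] Q1=[P1,P3,P5] Q2=[]
t=14-15: P4@Q0 runs 1, rem=5, I/O yield, promote→Q0. Q0=[P2,P4] Q1=[P1,P3,P5] Q2=[]
t=15-17: P2@Q0 runs 2, rem=5, I/O yield, promote→Q0. Q0=[P4,P2] Q1=[P1,P3,P5] Q2=[]
t=17-18: P4@Q0 runs 1, rem=4, I/O yield, promote→Q0. Q0=[P2,P4] Q1=[P1,P3,P5] Q2=[]
t=18-20: P2@Q0 runs 2, rem=3, I/O yield, promote→Q0. Q0=[P4,P2] Q1=[P1,P3,P5] Q2=[]
t=20-21: P4@Q0 runs 1, rem=3, I/O yield, promote→Q0. Q0=[P2,P4] Q1=[P1,P3,P5] Q2=[]
t=21-23: P2@Q0 runs 2, rem=1, I/O yield, promote→Q0. Q0=[P4,P2] Q1=[P1,P3,P5] Q2=[]
t=23-24: P4@Q0 runs 1, rem=2, I/O yield, promote→Q0. Q0=[P2,P4] Q1=[P1,P3,P5] Q2=[]
t=24-25: P2@Q0 runs 1, rem=0, completes. Q0=[P4] Q1=[P1,P3,P5] Q2=[]
t=25-26: P4@Q0 runs 1, rem=1, I/O yield, promote→Q0. Q0=[P4] Q1=[P1,P3,P5] Q2=[]
t=26-27: P4@Q0 runs 1, rem=0, completes. Q0=[] Q1=[P1,P3,P5] Q2=[]
t=27-30: P1@Q1 runs 3, rem=0, completes. Q0=[] Q1=[P3,P5] Q2=[]
t=30-34: P3@Q1 runs 4, rem=0, completes. Q0=[] Q1=[P5] Q2=[]
t=34-38: P5@Q1 runs 4, rem=5, quantum used, demote→Q2. Q0=[] Q1=[] Q2=[P5]
t=38-43: P5@Q2 runs 5, rem=0, completes. Q0=[] Q1=[] Q2=[]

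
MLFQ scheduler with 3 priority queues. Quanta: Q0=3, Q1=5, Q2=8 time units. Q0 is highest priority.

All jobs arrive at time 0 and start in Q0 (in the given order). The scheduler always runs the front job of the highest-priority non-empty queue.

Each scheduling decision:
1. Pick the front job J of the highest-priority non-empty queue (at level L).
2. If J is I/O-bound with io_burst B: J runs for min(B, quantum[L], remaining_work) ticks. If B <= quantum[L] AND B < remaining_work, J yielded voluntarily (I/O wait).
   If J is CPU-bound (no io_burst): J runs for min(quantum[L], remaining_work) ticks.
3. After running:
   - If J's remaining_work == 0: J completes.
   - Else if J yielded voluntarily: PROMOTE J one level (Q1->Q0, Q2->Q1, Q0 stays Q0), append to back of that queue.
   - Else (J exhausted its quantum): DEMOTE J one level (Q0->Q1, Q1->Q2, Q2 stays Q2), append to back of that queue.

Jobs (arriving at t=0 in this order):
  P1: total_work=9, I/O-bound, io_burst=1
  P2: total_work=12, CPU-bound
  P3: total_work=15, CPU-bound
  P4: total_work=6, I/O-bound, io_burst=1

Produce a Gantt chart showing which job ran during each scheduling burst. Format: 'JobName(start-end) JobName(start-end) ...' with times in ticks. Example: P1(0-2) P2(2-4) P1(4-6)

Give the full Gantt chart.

Answer: P1(0-1) P2(1-4) P3(4-7) P4(7-8) P1(8-9) P4(9-10) P1(10-11) P4(11-12) P1(12-13) P4(13-14) P1(14-15) P4(15-16) P1(16-17) P4(17-18) P1(18-19) P1(19-20) P1(20-21) P2(21-26) P3(26-31) P2(31-35) P3(35-42)

Derivation:
t=0-1: P1@Q0 runs 1, rem=8, I/O yield, promote→Q0. Q0=[P2,P3,P4,P1] Q1=[] Q2=[]
t=1-4: P2@Q0 runs 3, rem=9, quantum used, demote→Q1. Q0=[P3,P4,P1] Q1=[P2] Q2=[]
t=4-7: P3@Q0 runs 3, rem=12, quantum used, demote→Q1. Q0=[P4,P1] Q1=[P2,P3] Q2=[]
t=7-8: P4@Q0 runs 1, rem=5, I/O yield, promote→Q0. Q0=[P1,P4] Q1=[P2,P3] Q2=[]
t=8-9: P1@Q0 runs 1, rem=7, I/O yield, promote→Q0. Q0=[P4,P1] Q1=[P2,P3] Q2=[]
t=9-10: P4@Q0 runs 1, rem=4, I/O yield, promote→Q0. Q0=[P1,P4] Q1=[P2,P3] Q2=[]
t=10-11: P1@Q0 runs 1, rem=6, I/O yield, promote→Q0. Q0=[P4,P1] Q1=[P2,P3] Q2=[]
t=11-12: P4@Q0 runs 1, rem=3, I/O yield, promote→Q0. Q0=[P1,P4] Q1=[P2,P3] Q2=[]
t=12-13: P1@Q0 runs 1, rem=5, I/O yield, promote→Q0. Q0=[P4,P1] Q1=[P2,P3] Q2=[]
t=13-14: P4@Q0 runs 1, rem=2, I/O yield, promote→Q0. Q0=[P1,P4] Q1=[P2,P3] Q2=[]
t=14-15: P1@Q0 runs 1, rem=4, I/O yield, promote→Q0. Q0=[P4,P1] Q1=[P2,P3] Q2=[]
t=15-16: P4@Q0 runs 1, rem=1, I/O yield, promote→Q0. Q0=[P1,P4] Q1=[P2,P3] Q2=[]
t=16-17: P1@Q0 runs 1, rem=3, I/O yield, promote→Q0. Q0=[P4,P1] Q1=[P2,P3] Q2=[]
t=17-18: P4@Q0 runs 1, rem=0, completes. Q0=[P1] Q1=[P2,P3] Q2=[]
t=18-19: P1@Q0 runs 1, rem=2, I/O yield, promote→Q0. Q0=[P1] Q1=[P2,P3] Q2=[]
t=19-20: P1@Q0 runs 1, rem=1, I/O yield, promote→Q0. Q0=[P1] Q1=[P2,P3] Q2=[]
t=20-21: P1@Q0 runs 1, rem=0, completes. Q0=[] Q1=[P2,P3] Q2=[]
t=21-26: P2@Q1 runs 5, rem=4, quantum used, demote→Q2. Q0=[] Q1=[P3] Q2=[P2]
t=26-31: P3@Q1 runs 5, rem=7, quantum used, demote→Q2. Q0=[] Q1=[] Q2=[P2,P3]
t=31-35: P2@Q2 runs 4, rem=0, completes. Q0=[] Q1=[] Q2=[P3]
t=35-42: P3@Q2 runs 7, rem=0, completes. Q0=[] Q1=[] Q2=[]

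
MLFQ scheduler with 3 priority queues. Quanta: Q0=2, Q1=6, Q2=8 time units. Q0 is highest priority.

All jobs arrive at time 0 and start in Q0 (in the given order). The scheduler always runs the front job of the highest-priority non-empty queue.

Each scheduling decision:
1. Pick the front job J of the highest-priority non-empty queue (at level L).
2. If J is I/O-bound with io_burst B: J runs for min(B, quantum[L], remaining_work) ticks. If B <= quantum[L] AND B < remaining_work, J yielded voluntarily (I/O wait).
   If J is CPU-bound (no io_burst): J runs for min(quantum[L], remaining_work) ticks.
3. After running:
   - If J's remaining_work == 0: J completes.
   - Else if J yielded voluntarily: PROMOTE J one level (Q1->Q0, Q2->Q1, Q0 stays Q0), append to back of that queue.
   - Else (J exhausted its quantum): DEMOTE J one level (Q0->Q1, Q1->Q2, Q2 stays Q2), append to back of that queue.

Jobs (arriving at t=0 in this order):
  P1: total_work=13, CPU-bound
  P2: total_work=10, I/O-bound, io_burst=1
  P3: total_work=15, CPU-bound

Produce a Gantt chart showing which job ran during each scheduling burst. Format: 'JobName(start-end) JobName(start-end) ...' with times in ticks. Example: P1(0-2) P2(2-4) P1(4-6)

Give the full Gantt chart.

Answer: P1(0-2) P2(2-3) P3(3-5) P2(5-6) P2(6-7) P2(7-8) P2(8-9) P2(9-10) P2(10-11) P2(11-12) P2(12-13) P2(13-14) P1(14-20) P3(20-26) P1(26-31) P3(31-38)

Derivation:
t=0-2: P1@Q0 runs 2, rem=11, quantum used, demote→Q1. Q0=[P2,P3] Q1=[P1] Q2=[]
t=2-3: P2@Q0 runs 1, rem=9, I/O yield, promote→Q0. Q0=[P3,P2] Q1=[P1] Q2=[]
t=3-5: P3@Q0 runs 2, rem=13, quantum used, demote→Q1. Q0=[P2] Q1=[P1,P3] Q2=[]
t=5-6: P2@Q0 runs 1, rem=8, I/O yield, promote→Q0. Q0=[P2] Q1=[P1,P3] Q2=[]
t=6-7: P2@Q0 runs 1, rem=7, I/O yield, promote→Q0. Q0=[P2] Q1=[P1,P3] Q2=[]
t=7-8: P2@Q0 runs 1, rem=6, I/O yield, promote→Q0. Q0=[P2] Q1=[P1,P3] Q2=[]
t=8-9: P2@Q0 runs 1, rem=5, I/O yield, promote→Q0. Q0=[P2] Q1=[P1,P3] Q2=[]
t=9-10: P2@Q0 runs 1, rem=4, I/O yield, promote→Q0. Q0=[P2] Q1=[P1,P3] Q2=[]
t=10-11: P2@Q0 runs 1, rem=3, I/O yield, promote→Q0. Q0=[P2] Q1=[P1,P3] Q2=[]
t=11-12: P2@Q0 runs 1, rem=2, I/O yield, promote→Q0. Q0=[P2] Q1=[P1,P3] Q2=[]
t=12-13: P2@Q0 runs 1, rem=1, I/O yield, promote→Q0. Q0=[P2] Q1=[P1,P3] Q2=[]
t=13-14: P2@Q0 runs 1, rem=0, completes. Q0=[] Q1=[P1,P3] Q2=[]
t=14-20: P1@Q1 runs 6, rem=5, quantum used, demote→Q2. Q0=[] Q1=[P3] Q2=[P1]
t=20-26: P3@Q1 runs 6, rem=7, quantum used, demote→Q2. Q0=[] Q1=[] Q2=[P1,P3]
t=26-31: P1@Q2 runs 5, rem=0, completes. Q0=[] Q1=[] Q2=[P3]
t=31-38: P3@Q2 runs 7, rem=0, completes. Q0=[] Q1=[] Q2=[]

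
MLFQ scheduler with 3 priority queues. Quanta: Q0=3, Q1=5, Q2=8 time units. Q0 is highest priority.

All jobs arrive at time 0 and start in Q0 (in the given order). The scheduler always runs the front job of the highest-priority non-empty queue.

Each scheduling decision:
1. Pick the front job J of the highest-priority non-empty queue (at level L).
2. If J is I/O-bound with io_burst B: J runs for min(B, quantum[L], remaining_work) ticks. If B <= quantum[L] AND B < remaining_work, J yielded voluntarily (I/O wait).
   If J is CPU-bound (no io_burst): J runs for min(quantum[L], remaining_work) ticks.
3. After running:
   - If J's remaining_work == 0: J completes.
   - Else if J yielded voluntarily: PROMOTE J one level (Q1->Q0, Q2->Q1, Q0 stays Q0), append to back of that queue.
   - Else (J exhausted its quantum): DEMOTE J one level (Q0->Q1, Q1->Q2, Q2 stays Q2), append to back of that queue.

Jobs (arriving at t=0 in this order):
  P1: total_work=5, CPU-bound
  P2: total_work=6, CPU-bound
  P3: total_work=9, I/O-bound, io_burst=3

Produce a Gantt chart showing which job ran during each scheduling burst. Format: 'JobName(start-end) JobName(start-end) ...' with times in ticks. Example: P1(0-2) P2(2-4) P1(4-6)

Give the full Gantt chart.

Answer: P1(0-3) P2(3-6) P3(6-9) P3(9-12) P3(12-15) P1(15-17) P2(17-20)

Derivation:
t=0-3: P1@Q0 runs 3, rem=2, quantum used, demote→Q1. Q0=[P2,P3] Q1=[P1] Q2=[]
t=3-6: P2@Q0 runs 3, rem=3, quantum used, demote→Q1. Q0=[P3] Q1=[P1,P2] Q2=[]
t=6-9: P3@Q0 runs 3, rem=6, I/O yield, promote→Q0. Q0=[P3] Q1=[P1,P2] Q2=[]
t=9-12: P3@Q0 runs 3, rem=3, I/O yield, promote→Q0. Q0=[P3] Q1=[P1,P2] Q2=[]
t=12-15: P3@Q0 runs 3, rem=0, completes. Q0=[] Q1=[P1,P2] Q2=[]
t=15-17: P1@Q1 runs 2, rem=0, completes. Q0=[] Q1=[P2] Q2=[]
t=17-20: P2@Q1 runs 3, rem=0, completes. Q0=[] Q1=[] Q2=[]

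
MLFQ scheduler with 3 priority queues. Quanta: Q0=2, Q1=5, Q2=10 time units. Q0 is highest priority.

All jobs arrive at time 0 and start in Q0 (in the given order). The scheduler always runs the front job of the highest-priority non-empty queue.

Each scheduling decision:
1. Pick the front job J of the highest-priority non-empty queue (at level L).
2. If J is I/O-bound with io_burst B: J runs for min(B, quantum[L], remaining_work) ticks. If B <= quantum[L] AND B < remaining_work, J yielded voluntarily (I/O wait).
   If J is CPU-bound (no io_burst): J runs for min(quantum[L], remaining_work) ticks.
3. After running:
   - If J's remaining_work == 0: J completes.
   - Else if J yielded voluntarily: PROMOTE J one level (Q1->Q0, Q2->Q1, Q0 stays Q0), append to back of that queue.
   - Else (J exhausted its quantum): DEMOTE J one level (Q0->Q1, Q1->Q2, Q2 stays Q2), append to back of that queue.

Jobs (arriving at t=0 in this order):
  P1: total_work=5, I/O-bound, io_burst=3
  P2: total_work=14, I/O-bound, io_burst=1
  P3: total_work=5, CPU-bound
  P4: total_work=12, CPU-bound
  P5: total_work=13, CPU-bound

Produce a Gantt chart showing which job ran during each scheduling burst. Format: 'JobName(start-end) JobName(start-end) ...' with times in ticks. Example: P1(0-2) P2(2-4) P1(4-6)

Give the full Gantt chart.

t=0-2: P1@Q0 runs 2, rem=3, quantum used, demote→Q1. Q0=[P2,P3,P4,P5] Q1=[P1] Q2=[]
t=2-3: P2@Q0 runs 1, rem=13, I/O yield, promote→Q0. Q0=[P3,P4,P5,P2] Q1=[P1] Q2=[]
t=3-5: P3@Q0 runs 2, rem=3, quantum used, demote→Q1. Q0=[P4,P5,P2] Q1=[P1,P3] Q2=[]
t=5-7: P4@Q0 runs 2, rem=10, quantum used, demote→Q1. Q0=[P5,P2] Q1=[P1,P3,P4] Q2=[]
t=7-9: P5@Q0 runs 2, rem=11, quantum used, demote→Q1. Q0=[P2] Q1=[P1,P3,P4,P5] Q2=[]
t=9-10: P2@Q0 runs 1, rem=12, I/O yield, promote→Q0. Q0=[P2] Q1=[P1,P3,P4,P5] Q2=[]
t=10-11: P2@Q0 runs 1, rem=11, I/O yield, promote→Q0. Q0=[P2] Q1=[P1,P3,P4,P5] Q2=[]
t=11-12: P2@Q0 runs 1, rem=10, I/O yield, promote→Q0. Q0=[P2] Q1=[P1,P3,P4,P5] Q2=[]
t=12-13: P2@Q0 runs 1, rem=9, I/O yield, promote→Q0. Q0=[P2] Q1=[P1,P3,P4,P5] Q2=[]
t=13-14: P2@Q0 runs 1, rem=8, I/O yield, promote→Q0. Q0=[P2] Q1=[P1,P3,P4,P5] Q2=[]
t=14-15: P2@Q0 runs 1, rem=7, I/O yield, promote→Q0. Q0=[P2] Q1=[P1,P3,P4,P5] Q2=[]
t=15-16: P2@Q0 runs 1, rem=6, I/O yield, promote→Q0. Q0=[P2] Q1=[P1,P3,P4,P5] Q2=[]
t=16-17: P2@Q0 runs 1, rem=5, I/O yield, promote→Q0. Q0=[P2] Q1=[P1,P3,P4,P5] Q2=[]
t=17-18: P2@Q0 runs 1, rem=4, I/O yield, promote→Q0. Q0=[P2] Q1=[P1,P3,P4,P5] Q2=[]
t=18-19: P2@Q0 runs 1, rem=3, I/O yield, promote→Q0. Q0=[P2] Q1=[P1,P3,P4,P5] Q2=[]
t=19-20: P2@Q0 runs 1, rem=2, I/O yield, promote→Q0. Q0=[P2] Q1=[P1,P3,P4,P5] Q2=[]
t=20-21: P2@Q0 runs 1, rem=1, I/O yield, promote→Q0. Q0=[P2] Q1=[P1,P3,P4,P5] Q2=[]
t=21-22: P2@Q0 runs 1, rem=0, completes. Q0=[] Q1=[P1,P3,P4,P5] Q2=[]
t=22-25: P1@Q1 runs 3, rem=0, completes. Q0=[] Q1=[P3,P4,P5] Q2=[]
t=25-28: P3@Q1 runs 3, rem=0, completes. Q0=[] Q1=[P4,P5] Q2=[]
t=28-33: P4@Q1 runs 5, rem=5, quantum used, demote→Q2. Q0=[] Q1=[P5] Q2=[P4]
t=33-38: P5@Q1 runs 5, rem=6, quantum used, demote→Q2. Q0=[] Q1=[] Q2=[P4,P5]
t=38-43: P4@Q2 runs 5, rem=0, completes. Q0=[] Q1=[] Q2=[P5]
t=43-49: P5@Q2 runs 6, rem=0, completes. Q0=[] Q1=[] Q2=[]

Answer: P1(0-2) P2(2-3) P3(3-5) P4(5-7) P5(7-9) P2(9-10) P2(10-11) P2(11-12) P2(12-13) P2(13-14) P2(14-15) P2(15-16) P2(16-17) P2(17-18) P2(18-19) P2(19-20) P2(20-21) P2(21-22) P1(22-25) P3(25-28) P4(28-33) P5(33-38) P4(38-43) P5(43-49)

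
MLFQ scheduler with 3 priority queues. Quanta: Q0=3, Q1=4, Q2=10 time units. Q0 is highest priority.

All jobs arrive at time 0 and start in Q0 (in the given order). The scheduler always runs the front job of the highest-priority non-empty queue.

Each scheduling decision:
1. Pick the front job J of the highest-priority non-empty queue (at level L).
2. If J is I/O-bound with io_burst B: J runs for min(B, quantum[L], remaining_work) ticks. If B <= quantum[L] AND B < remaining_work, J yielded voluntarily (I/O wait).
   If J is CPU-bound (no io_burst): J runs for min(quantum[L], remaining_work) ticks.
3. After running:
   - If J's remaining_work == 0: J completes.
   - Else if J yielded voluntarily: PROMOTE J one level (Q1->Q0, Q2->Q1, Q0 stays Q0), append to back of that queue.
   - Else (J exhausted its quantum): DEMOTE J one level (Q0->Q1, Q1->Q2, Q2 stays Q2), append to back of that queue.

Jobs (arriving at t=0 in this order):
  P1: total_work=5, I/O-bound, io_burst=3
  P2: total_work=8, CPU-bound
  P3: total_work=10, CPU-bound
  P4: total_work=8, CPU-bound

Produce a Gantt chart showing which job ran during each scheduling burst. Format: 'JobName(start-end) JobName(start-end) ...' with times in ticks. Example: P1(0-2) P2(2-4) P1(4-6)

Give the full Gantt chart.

Answer: P1(0-3) P2(3-6) P3(6-9) P4(9-12) P1(12-14) P2(14-18) P3(18-22) P4(22-26) P2(26-27) P3(27-30) P4(30-31)

Derivation:
t=0-3: P1@Q0 runs 3, rem=2, I/O yield, promote→Q0. Q0=[P2,P3,P4,P1] Q1=[] Q2=[]
t=3-6: P2@Q0 runs 3, rem=5, quantum used, demote→Q1. Q0=[P3,P4,P1] Q1=[P2] Q2=[]
t=6-9: P3@Q0 runs 3, rem=7, quantum used, demote→Q1. Q0=[P4,P1] Q1=[P2,P3] Q2=[]
t=9-12: P4@Q0 runs 3, rem=5, quantum used, demote→Q1. Q0=[P1] Q1=[P2,P3,P4] Q2=[]
t=12-14: P1@Q0 runs 2, rem=0, completes. Q0=[] Q1=[P2,P3,P4] Q2=[]
t=14-18: P2@Q1 runs 4, rem=1, quantum used, demote→Q2. Q0=[] Q1=[P3,P4] Q2=[P2]
t=18-22: P3@Q1 runs 4, rem=3, quantum used, demote→Q2. Q0=[] Q1=[P4] Q2=[P2,P3]
t=22-26: P4@Q1 runs 4, rem=1, quantum used, demote→Q2. Q0=[] Q1=[] Q2=[P2,P3,P4]
t=26-27: P2@Q2 runs 1, rem=0, completes. Q0=[] Q1=[] Q2=[P3,P4]
t=27-30: P3@Q2 runs 3, rem=0, completes. Q0=[] Q1=[] Q2=[P4]
t=30-31: P4@Q2 runs 1, rem=0, completes. Q0=[] Q1=[] Q2=[]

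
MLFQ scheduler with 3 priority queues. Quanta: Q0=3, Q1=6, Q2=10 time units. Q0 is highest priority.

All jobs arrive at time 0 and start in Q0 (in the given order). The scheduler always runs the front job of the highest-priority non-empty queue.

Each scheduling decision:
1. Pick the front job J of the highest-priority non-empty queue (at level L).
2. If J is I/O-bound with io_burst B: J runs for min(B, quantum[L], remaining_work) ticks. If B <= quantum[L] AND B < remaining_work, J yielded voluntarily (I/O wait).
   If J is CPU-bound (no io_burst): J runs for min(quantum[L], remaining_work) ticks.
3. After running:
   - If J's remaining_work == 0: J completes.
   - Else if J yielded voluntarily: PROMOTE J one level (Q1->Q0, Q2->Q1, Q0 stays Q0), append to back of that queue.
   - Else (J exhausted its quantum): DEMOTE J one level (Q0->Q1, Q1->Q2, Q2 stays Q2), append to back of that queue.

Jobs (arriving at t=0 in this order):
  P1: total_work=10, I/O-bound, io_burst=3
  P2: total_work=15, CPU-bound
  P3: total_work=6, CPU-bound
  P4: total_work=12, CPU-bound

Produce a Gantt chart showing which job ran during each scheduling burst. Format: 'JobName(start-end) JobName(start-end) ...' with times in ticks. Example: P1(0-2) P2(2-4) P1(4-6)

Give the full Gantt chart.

Answer: P1(0-3) P2(3-6) P3(6-9) P4(9-12) P1(12-15) P1(15-18) P1(18-19) P2(19-25) P3(25-28) P4(28-34) P2(34-40) P4(40-43)

Derivation:
t=0-3: P1@Q0 runs 3, rem=7, I/O yield, promote→Q0. Q0=[P2,P3,P4,P1] Q1=[] Q2=[]
t=3-6: P2@Q0 runs 3, rem=12, quantum used, demote→Q1. Q0=[P3,P4,P1] Q1=[P2] Q2=[]
t=6-9: P3@Q0 runs 3, rem=3, quantum used, demote→Q1. Q0=[P4,P1] Q1=[P2,P3] Q2=[]
t=9-12: P4@Q0 runs 3, rem=9, quantum used, demote→Q1. Q0=[P1] Q1=[P2,P3,P4] Q2=[]
t=12-15: P1@Q0 runs 3, rem=4, I/O yield, promote→Q0. Q0=[P1] Q1=[P2,P3,P4] Q2=[]
t=15-18: P1@Q0 runs 3, rem=1, I/O yield, promote→Q0. Q0=[P1] Q1=[P2,P3,P4] Q2=[]
t=18-19: P1@Q0 runs 1, rem=0, completes. Q0=[] Q1=[P2,P3,P4] Q2=[]
t=19-25: P2@Q1 runs 6, rem=6, quantum used, demote→Q2. Q0=[] Q1=[P3,P4] Q2=[P2]
t=25-28: P3@Q1 runs 3, rem=0, completes. Q0=[] Q1=[P4] Q2=[P2]
t=28-34: P4@Q1 runs 6, rem=3, quantum used, demote→Q2. Q0=[] Q1=[] Q2=[P2,P4]
t=34-40: P2@Q2 runs 6, rem=0, completes. Q0=[] Q1=[] Q2=[P4]
t=40-43: P4@Q2 runs 3, rem=0, completes. Q0=[] Q1=[] Q2=[]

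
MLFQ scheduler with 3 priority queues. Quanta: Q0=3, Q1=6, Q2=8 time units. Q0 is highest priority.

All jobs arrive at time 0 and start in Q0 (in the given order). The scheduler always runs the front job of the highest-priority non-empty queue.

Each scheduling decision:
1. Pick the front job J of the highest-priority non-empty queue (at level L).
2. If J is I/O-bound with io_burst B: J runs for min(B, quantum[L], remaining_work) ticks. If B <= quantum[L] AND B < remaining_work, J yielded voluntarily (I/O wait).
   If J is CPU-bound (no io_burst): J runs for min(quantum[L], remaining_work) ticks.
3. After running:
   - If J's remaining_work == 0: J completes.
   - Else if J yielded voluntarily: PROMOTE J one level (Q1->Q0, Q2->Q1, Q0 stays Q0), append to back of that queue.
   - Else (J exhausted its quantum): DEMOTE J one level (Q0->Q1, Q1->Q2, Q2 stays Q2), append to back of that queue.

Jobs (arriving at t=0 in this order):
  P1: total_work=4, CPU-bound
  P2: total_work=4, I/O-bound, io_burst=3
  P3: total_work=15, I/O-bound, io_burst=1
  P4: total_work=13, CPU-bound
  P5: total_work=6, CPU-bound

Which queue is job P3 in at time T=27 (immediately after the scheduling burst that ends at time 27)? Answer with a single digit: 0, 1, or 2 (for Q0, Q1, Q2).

Answer: 0

Derivation:
t=0-3: P1@Q0 runs 3, rem=1, quantum used, demote→Q1. Q0=[P2,P3,P4,P5] Q1=[P1] Q2=[]
t=3-6: P2@Q0 runs 3, rem=1, I/O yield, promote→Q0. Q0=[P3,P4,P5,P2] Q1=[P1] Q2=[]
t=6-7: P3@Q0 runs 1, rem=14, I/O yield, promote→Q0. Q0=[P4,P5,P2,P3] Q1=[P1] Q2=[]
t=7-10: P4@Q0 runs 3, rem=10, quantum used, demote→Q1. Q0=[P5,P2,P3] Q1=[P1,P4] Q2=[]
t=10-13: P5@Q0 runs 3, rem=3, quantum used, demote→Q1. Q0=[P2,P3] Q1=[P1,P4,P5] Q2=[]
t=13-14: P2@Q0 runs 1, rem=0, completes. Q0=[P3] Q1=[P1,P4,P5] Q2=[]
t=14-15: P3@Q0 runs 1, rem=13, I/O yield, promote→Q0. Q0=[P3] Q1=[P1,P4,P5] Q2=[]
t=15-16: P3@Q0 runs 1, rem=12, I/O yield, promote→Q0. Q0=[P3] Q1=[P1,P4,P5] Q2=[]
t=16-17: P3@Q0 runs 1, rem=11, I/O yield, promote→Q0. Q0=[P3] Q1=[P1,P4,P5] Q2=[]
t=17-18: P3@Q0 runs 1, rem=10, I/O yield, promote→Q0. Q0=[P3] Q1=[P1,P4,P5] Q2=[]
t=18-19: P3@Q0 runs 1, rem=9, I/O yield, promote→Q0. Q0=[P3] Q1=[P1,P4,P5] Q2=[]
t=19-20: P3@Q0 runs 1, rem=8, I/O yield, promote→Q0. Q0=[P3] Q1=[P1,P4,P5] Q2=[]
t=20-21: P3@Q0 runs 1, rem=7, I/O yield, promote→Q0. Q0=[P3] Q1=[P1,P4,P5] Q2=[]
t=21-22: P3@Q0 runs 1, rem=6, I/O yield, promote→Q0. Q0=[P3] Q1=[P1,P4,P5] Q2=[]
t=22-23: P3@Q0 runs 1, rem=5, I/O yield, promote→Q0. Q0=[P3] Q1=[P1,P4,P5] Q2=[]
t=23-24: P3@Q0 runs 1, rem=4, I/O yield, promote→Q0. Q0=[P3] Q1=[P1,P4,P5] Q2=[]
t=24-25: P3@Q0 runs 1, rem=3, I/O yield, promote→Q0. Q0=[P3] Q1=[P1,P4,P5] Q2=[]
t=25-26: P3@Q0 runs 1, rem=2, I/O yield, promote→Q0. Q0=[P3] Q1=[P1,P4,P5] Q2=[]
t=26-27: P3@Q0 runs 1, rem=1, I/O yield, promote→Q0. Q0=[P3] Q1=[P1,P4,P5] Q2=[]
t=27-28: P3@Q0 runs 1, rem=0, completes. Q0=[] Q1=[P1,P4,P5] Q2=[]
t=28-29: P1@Q1 runs 1, rem=0, completes. Q0=[] Q1=[P4,P5] Q2=[]
t=29-35: P4@Q1 runs 6, rem=4, quantum used, demote→Q2. Q0=[] Q1=[P5] Q2=[P4]
t=35-38: P5@Q1 runs 3, rem=0, completes. Q0=[] Q1=[] Q2=[P4]
t=38-42: P4@Q2 runs 4, rem=0, completes. Q0=[] Q1=[] Q2=[]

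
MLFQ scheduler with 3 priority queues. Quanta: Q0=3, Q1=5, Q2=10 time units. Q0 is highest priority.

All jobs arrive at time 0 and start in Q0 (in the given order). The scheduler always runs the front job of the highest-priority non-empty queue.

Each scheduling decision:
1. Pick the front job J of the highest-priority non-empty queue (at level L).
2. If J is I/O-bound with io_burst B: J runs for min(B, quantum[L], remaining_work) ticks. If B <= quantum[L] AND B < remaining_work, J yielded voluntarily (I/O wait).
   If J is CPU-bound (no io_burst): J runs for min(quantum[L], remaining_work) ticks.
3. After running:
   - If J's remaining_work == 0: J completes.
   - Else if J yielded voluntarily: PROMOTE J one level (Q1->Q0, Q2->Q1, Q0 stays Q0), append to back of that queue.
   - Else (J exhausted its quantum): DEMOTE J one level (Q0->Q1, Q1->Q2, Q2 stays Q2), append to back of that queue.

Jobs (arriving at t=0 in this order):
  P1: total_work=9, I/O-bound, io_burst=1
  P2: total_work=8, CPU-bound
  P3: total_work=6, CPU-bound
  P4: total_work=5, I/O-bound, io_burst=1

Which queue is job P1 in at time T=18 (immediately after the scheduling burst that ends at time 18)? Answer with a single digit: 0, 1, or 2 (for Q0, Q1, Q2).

t=0-1: P1@Q0 runs 1, rem=8, I/O yield, promote→Q0. Q0=[P2,P3,P4,P1] Q1=[] Q2=[]
t=1-4: P2@Q0 runs 3, rem=5, quantum used, demote→Q1. Q0=[P3,P4,P1] Q1=[P2] Q2=[]
t=4-7: P3@Q0 runs 3, rem=3, quantum used, demote→Q1. Q0=[P4,P1] Q1=[P2,P3] Q2=[]
t=7-8: P4@Q0 runs 1, rem=4, I/O yield, promote→Q0. Q0=[P1,P4] Q1=[P2,P3] Q2=[]
t=8-9: P1@Q0 runs 1, rem=7, I/O yield, promote→Q0. Q0=[P4,P1] Q1=[P2,P3] Q2=[]
t=9-10: P4@Q0 runs 1, rem=3, I/O yield, promote→Q0. Q0=[P1,P4] Q1=[P2,P3] Q2=[]
t=10-11: P1@Q0 runs 1, rem=6, I/O yield, promote→Q0. Q0=[P4,P1] Q1=[P2,P3] Q2=[]
t=11-12: P4@Q0 runs 1, rem=2, I/O yield, promote→Q0. Q0=[P1,P4] Q1=[P2,P3] Q2=[]
t=12-13: P1@Q0 runs 1, rem=5, I/O yield, promote→Q0. Q0=[P4,P1] Q1=[P2,P3] Q2=[]
t=13-14: P4@Q0 runs 1, rem=1, I/O yield, promote→Q0. Q0=[P1,P4] Q1=[P2,P3] Q2=[]
t=14-15: P1@Q0 runs 1, rem=4, I/O yield, promote→Q0. Q0=[P4,P1] Q1=[P2,P3] Q2=[]
t=15-16: P4@Q0 runs 1, rem=0, completes. Q0=[P1] Q1=[P2,P3] Q2=[]
t=16-17: P1@Q0 runs 1, rem=3, I/O yield, promote→Q0. Q0=[P1] Q1=[P2,P3] Q2=[]
t=17-18: P1@Q0 runs 1, rem=2, I/O yield, promote→Q0. Q0=[P1] Q1=[P2,P3] Q2=[]
t=18-19: P1@Q0 runs 1, rem=1, I/O yield, promote→Q0. Q0=[P1] Q1=[P2,P3] Q2=[]
t=19-20: P1@Q0 runs 1, rem=0, completes. Q0=[] Q1=[P2,P3] Q2=[]
t=20-25: P2@Q1 runs 5, rem=0, completes. Q0=[] Q1=[P3] Q2=[]
t=25-28: P3@Q1 runs 3, rem=0, completes. Q0=[] Q1=[] Q2=[]

Answer: 0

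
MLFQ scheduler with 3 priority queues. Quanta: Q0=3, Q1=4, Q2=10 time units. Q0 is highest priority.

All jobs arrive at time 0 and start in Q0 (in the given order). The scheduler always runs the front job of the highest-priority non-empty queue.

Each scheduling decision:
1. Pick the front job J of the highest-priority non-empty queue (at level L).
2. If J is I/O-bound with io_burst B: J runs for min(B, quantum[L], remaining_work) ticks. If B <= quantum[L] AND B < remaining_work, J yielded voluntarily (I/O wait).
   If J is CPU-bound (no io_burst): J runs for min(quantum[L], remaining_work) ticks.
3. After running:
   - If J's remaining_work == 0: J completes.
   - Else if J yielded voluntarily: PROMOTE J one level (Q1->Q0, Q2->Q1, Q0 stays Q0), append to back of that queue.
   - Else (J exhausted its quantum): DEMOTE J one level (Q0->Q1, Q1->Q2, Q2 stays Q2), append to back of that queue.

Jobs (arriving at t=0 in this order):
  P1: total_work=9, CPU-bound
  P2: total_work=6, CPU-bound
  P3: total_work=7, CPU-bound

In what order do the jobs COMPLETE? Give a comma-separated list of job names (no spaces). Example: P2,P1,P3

t=0-3: P1@Q0 runs 3, rem=6, quantum used, demote→Q1. Q0=[P2,P3] Q1=[P1] Q2=[]
t=3-6: P2@Q0 runs 3, rem=3, quantum used, demote→Q1. Q0=[P3] Q1=[P1,P2] Q2=[]
t=6-9: P3@Q0 runs 3, rem=4, quantum used, demote→Q1. Q0=[] Q1=[P1,P2,P3] Q2=[]
t=9-13: P1@Q1 runs 4, rem=2, quantum used, demote→Q2. Q0=[] Q1=[P2,P3] Q2=[P1]
t=13-16: P2@Q1 runs 3, rem=0, completes. Q0=[] Q1=[P3] Q2=[P1]
t=16-20: P3@Q1 runs 4, rem=0, completes. Q0=[] Q1=[] Q2=[P1]
t=20-22: P1@Q2 runs 2, rem=0, completes. Q0=[] Q1=[] Q2=[]

Answer: P2,P3,P1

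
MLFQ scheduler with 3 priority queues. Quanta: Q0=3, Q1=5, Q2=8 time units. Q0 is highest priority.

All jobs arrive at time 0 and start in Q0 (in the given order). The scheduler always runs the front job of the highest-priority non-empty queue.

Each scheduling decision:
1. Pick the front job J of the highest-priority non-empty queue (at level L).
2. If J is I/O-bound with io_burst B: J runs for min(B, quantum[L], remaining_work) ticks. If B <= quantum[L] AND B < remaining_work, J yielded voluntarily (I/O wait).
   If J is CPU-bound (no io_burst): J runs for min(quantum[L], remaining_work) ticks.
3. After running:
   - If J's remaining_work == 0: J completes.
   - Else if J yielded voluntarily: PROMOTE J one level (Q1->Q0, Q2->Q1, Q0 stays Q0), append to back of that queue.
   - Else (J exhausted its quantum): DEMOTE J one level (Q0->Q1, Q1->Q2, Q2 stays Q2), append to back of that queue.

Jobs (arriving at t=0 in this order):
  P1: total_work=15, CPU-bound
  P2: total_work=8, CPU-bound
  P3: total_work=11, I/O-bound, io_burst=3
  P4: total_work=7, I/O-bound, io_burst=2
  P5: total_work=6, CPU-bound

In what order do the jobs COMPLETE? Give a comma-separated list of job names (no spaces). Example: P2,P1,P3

t=0-3: P1@Q0 runs 3, rem=12, quantum used, demote→Q1. Q0=[P2,P3,P4,P5] Q1=[P1] Q2=[]
t=3-6: P2@Q0 runs 3, rem=5, quantum used, demote→Q1. Q0=[P3,P4,P5] Q1=[P1,P2] Q2=[]
t=6-9: P3@Q0 runs 3, rem=8, I/O yield, promote→Q0. Q0=[P4,P5,P3] Q1=[P1,P2] Q2=[]
t=9-11: P4@Q0 runs 2, rem=5, I/O yield, promote→Q0. Q0=[P5,P3,P4] Q1=[P1,P2] Q2=[]
t=11-14: P5@Q0 runs 3, rem=3, quantum used, demote→Q1. Q0=[P3,P4] Q1=[P1,P2,P5] Q2=[]
t=14-17: P3@Q0 runs 3, rem=5, I/O yield, promote→Q0. Q0=[P4,P3] Q1=[P1,P2,P5] Q2=[]
t=17-19: P4@Q0 runs 2, rem=3, I/O yield, promote→Q0. Q0=[P3,P4] Q1=[P1,P2,P5] Q2=[]
t=19-22: P3@Q0 runs 3, rem=2, I/O yield, promote→Q0. Q0=[P4,P3] Q1=[P1,P2,P5] Q2=[]
t=22-24: P4@Q0 runs 2, rem=1, I/O yield, promote→Q0. Q0=[P3,P4] Q1=[P1,P2,P5] Q2=[]
t=24-26: P3@Q0 runs 2, rem=0, completes. Q0=[P4] Q1=[P1,P2,P5] Q2=[]
t=26-27: P4@Q0 runs 1, rem=0, completes. Q0=[] Q1=[P1,P2,P5] Q2=[]
t=27-32: P1@Q1 runs 5, rem=7, quantum used, demote→Q2. Q0=[] Q1=[P2,P5] Q2=[P1]
t=32-37: P2@Q1 runs 5, rem=0, completes. Q0=[] Q1=[P5] Q2=[P1]
t=37-40: P5@Q1 runs 3, rem=0, completes. Q0=[] Q1=[] Q2=[P1]
t=40-47: P1@Q2 runs 7, rem=0, completes. Q0=[] Q1=[] Q2=[]

Answer: P3,P4,P2,P5,P1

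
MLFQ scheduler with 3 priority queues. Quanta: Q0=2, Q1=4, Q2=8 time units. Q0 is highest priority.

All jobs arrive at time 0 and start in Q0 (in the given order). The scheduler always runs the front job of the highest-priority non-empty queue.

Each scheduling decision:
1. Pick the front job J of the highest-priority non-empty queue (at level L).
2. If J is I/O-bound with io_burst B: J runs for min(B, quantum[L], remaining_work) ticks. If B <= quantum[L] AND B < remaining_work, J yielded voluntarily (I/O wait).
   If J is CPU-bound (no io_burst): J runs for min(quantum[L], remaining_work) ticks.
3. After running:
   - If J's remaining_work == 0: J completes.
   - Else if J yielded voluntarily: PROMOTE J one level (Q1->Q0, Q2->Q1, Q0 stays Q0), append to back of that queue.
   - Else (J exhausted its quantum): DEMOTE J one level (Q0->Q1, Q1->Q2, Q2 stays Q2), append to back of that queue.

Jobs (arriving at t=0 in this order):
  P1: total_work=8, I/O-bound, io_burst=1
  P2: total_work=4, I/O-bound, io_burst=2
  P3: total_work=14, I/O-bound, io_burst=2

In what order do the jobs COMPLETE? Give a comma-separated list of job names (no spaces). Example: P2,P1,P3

t=0-1: P1@Q0 runs 1, rem=7, I/O yield, promote→Q0. Q0=[P2,P3,P1] Q1=[] Q2=[]
t=1-3: P2@Q0 runs 2, rem=2, I/O yield, promote→Q0. Q0=[P3,P1,P2] Q1=[] Q2=[]
t=3-5: P3@Q0 runs 2, rem=12, I/O yield, promote→Q0. Q0=[P1,P2,P3] Q1=[] Q2=[]
t=5-6: P1@Q0 runs 1, rem=6, I/O yield, promote→Q0. Q0=[P2,P3,P1] Q1=[] Q2=[]
t=6-8: P2@Q0 runs 2, rem=0, completes. Q0=[P3,P1] Q1=[] Q2=[]
t=8-10: P3@Q0 runs 2, rem=10, I/O yield, promote→Q0. Q0=[P1,P3] Q1=[] Q2=[]
t=10-11: P1@Q0 runs 1, rem=5, I/O yield, promote→Q0. Q0=[P3,P1] Q1=[] Q2=[]
t=11-13: P3@Q0 runs 2, rem=8, I/O yield, promote→Q0. Q0=[P1,P3] Q1=[] Q2=[]
t=13-14: P1@Q0 runs 1, rem=4, I/O yield, promote→Q0. Q0=[P3,P1] Q1=[] Q2=[]
t=14-16: P3@Q0 runs 2, rem=6, I/O yield, promote→Q0. Q0=[P1,P3] Q1=[] Q2=[]
t=16-17: P1@Q0 runs 1, rem=3, I/O yield, promote→Q0. Q0=[P3,P1] Q1=[] Q2=[]
t=17-19: P3@Q0 runs 2, rem=4, I/O yield, promote→Q0. Q0=[P1,P3] Q1=[] Q2=[]
t=19-20: P1@Q0 runs 1, rem=2, I/O yield, promote→Q0. Q0=[P3,P1] Q1=[] Q2=[]
t=20-22: P3@Q0 runs 2, rem=2, I/O yield, promote→Q0. Q0=[P1,P3] Q1=[] Q2=[]
t=22-23: P1@Q0 runs 1, rem=1, I/O yield, promote→Q0. Q0=[P3,P1] Q1=[] Q2=[]
t=23-25: P3@Q0 runs 2, rem=0, completes. Q0=[P1] Q1=[] Q2=[]
t=25-26: P1@Q0 runs 1, rem=0, completes. Q0=[] Q1=[] Q2=[]

Answer: P2,P3,P1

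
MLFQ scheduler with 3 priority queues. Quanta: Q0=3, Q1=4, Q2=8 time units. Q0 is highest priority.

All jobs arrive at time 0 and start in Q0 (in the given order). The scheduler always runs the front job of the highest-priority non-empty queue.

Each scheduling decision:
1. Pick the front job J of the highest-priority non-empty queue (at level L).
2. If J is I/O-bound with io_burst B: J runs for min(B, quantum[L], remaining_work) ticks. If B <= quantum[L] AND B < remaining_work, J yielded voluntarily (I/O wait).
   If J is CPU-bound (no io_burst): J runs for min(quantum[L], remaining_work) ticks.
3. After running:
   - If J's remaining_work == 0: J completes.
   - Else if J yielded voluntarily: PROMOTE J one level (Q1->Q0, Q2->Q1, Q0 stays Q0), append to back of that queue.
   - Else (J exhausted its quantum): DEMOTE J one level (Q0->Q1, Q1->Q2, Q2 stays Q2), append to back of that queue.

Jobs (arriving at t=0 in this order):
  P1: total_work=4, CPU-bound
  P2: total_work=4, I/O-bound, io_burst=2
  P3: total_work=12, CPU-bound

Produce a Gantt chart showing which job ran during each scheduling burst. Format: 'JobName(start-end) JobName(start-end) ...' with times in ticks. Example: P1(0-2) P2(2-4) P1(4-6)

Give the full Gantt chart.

Answer: P1(0-3) P2(3-5) P3(5-8) P2(8-10) P1(10-11) P3(11-15) P3(15-20)

Derivation:
t=0-3: P1@Q0 runs 3, rem=1, quantum used, demote→Q1. Q0=[P2,P3] Q1=[P1] Q2=[]
t=3-5: P2@Q0 runs 2, rem=2, I/O yield, promote→Q0. Q0=[P3,P2] Q1=[P1] Q2=[]
t=5-8: P3@Q0 runs 3, rem=9, quantum used, demote→Q1. Q0=[P2] Q1=[P1,P3] Q2=[]
t=8-10: P2@Q0 runs 2, rem=0, completes. Q0=[] Q1=[P1,P3] Q2=[]
t=10-11: P1@Q1 runs 1, rem=0, completes. Q0=[] Q1=[P3] Q2=[]
t=11-15: P3@Q1 runs 4, rem=5, quantum used, demote→Q2. Q0=[] Q1=[] Q2=[P3]
t=15-20: P3@Q2 runs 5, rem=0, completes. Q0=[] Q1=[] Q2=[]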